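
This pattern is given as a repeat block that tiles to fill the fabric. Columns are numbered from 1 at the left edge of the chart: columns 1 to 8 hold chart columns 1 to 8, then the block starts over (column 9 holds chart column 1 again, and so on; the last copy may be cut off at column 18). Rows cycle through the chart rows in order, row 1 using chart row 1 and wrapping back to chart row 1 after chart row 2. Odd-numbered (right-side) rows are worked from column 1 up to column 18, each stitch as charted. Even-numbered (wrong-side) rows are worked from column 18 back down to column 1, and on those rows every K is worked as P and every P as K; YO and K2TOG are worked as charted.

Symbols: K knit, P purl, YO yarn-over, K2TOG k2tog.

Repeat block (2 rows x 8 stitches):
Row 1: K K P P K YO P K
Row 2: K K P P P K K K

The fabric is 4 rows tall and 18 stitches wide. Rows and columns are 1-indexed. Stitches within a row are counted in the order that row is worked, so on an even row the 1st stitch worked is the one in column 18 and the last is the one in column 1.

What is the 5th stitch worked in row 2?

== STITCH ==
P

Derivation:
For row 2: chart row = ((2-1) mod 2) + 1 = 2; this is a WS (even) row.
Chart row 2 tiled across columns 1-18: K K P P P K K K K K P P P K K K K K
Wrong side: read the tiled row from column 18 down to 1 and exchange K with P (leave YO, K2TOG).
Row 2 as worked: P P P P P K K K P P P P P K K K P P
The 5th stitch worked is P.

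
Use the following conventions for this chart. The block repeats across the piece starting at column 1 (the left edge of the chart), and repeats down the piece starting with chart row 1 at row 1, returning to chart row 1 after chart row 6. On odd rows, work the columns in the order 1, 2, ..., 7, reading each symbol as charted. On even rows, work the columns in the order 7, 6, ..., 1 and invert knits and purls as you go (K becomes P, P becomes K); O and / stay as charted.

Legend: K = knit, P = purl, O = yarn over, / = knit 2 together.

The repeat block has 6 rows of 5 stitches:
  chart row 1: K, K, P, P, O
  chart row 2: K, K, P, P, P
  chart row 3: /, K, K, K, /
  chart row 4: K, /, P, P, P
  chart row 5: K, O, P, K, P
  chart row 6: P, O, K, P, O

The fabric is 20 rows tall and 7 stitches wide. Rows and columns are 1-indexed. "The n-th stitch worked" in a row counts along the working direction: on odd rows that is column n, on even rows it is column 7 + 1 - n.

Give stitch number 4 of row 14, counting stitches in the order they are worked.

Row 14: (14-1) mod 6 = 1, so use chart row 2. Even row -> WS.
Chart row 2 tiled across columns 1-7: K K P P P K K
WS: work from column 7 back to column 1 (reverse the tiled row), swapping K<->P (O and / unchanged).
Row 14 as worked: P P K K K P P
Stitch 4 in working order -> K

Stitch:
K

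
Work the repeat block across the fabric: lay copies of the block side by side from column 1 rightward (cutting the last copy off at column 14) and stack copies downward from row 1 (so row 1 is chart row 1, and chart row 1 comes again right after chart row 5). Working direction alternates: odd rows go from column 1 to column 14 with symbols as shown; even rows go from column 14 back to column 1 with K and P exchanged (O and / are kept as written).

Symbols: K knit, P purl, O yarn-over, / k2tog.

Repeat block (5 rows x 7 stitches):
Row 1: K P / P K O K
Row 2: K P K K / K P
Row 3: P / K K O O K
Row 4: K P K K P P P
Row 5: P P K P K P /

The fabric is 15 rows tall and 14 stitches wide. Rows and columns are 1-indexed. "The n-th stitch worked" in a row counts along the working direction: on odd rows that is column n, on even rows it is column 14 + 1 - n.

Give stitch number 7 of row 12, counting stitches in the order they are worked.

Result:
P

Derivation:
Row 12: (12-1) mod 5 = 1, so use chart row 2. Even row -> WS.
Chart row 2 tiled across columns 1-14: K P K K / K P K P K K / K P
WS: work from column 14 back to column 1 (reverse the tiled row), swapping K<->P (O and / unchanged).
Row 12 as worked: K P / P P K P K P / P P K P
Stitch 7 in working order -> P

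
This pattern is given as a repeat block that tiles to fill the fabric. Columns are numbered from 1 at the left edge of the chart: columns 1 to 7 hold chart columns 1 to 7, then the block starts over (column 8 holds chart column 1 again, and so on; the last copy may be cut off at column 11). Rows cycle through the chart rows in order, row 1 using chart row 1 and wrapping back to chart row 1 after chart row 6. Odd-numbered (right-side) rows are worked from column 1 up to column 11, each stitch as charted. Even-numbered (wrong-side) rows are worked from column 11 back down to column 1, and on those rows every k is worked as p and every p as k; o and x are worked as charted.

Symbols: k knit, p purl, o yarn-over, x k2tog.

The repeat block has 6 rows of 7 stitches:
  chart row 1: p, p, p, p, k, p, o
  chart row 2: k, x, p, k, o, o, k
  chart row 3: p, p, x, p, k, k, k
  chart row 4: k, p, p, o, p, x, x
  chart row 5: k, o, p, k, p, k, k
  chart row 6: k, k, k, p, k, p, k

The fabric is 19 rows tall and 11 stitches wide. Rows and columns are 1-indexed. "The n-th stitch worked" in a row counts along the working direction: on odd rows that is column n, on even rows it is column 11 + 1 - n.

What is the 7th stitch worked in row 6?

Row 6 uses chart row ((6-1) mod 6)+1 = 6. Row 6 is even, so WS.
Chart row 6 tiled across columns 1-11: k k k p k p k k k k p
WS: work from column 11 back to column 1 (reverse the tiled row), swapping k<->p (o and x unchanged).
Row 6 as worked: k p p p p k p k p p p
Stitch 7 in working order -> p

Result:
p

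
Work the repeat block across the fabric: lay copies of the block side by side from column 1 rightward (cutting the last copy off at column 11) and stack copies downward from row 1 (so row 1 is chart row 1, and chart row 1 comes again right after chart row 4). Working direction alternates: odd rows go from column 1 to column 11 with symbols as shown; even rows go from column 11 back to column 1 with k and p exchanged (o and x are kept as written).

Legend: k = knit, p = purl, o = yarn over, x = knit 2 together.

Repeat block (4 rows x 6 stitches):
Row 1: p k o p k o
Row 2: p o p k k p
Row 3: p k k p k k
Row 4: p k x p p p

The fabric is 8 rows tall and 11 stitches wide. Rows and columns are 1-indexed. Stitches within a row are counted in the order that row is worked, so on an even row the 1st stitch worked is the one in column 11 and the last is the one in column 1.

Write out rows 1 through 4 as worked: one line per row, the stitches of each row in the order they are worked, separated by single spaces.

Row 1: chart row 1, RS - tile across columns 1-11 and work as-is.
Row 2: chart row 2, WS - tiled (columns 1-11): p o p k k p p o p k k; work from column 11 back to 1 with k<->p swapped.
Row 3: chart row 3, RS - tile across columns 1-11 and work as-is.
Row 4: chart row 4, WS - tiled (columns 1-11): p k x p p p p k x p p; work from column 11 back to 1 with k<->p swapped.

Result:
p k o p k o p k o p k
p p k o k k p p k o k
p k k p k k p k k p k
k k x p k k k k x p k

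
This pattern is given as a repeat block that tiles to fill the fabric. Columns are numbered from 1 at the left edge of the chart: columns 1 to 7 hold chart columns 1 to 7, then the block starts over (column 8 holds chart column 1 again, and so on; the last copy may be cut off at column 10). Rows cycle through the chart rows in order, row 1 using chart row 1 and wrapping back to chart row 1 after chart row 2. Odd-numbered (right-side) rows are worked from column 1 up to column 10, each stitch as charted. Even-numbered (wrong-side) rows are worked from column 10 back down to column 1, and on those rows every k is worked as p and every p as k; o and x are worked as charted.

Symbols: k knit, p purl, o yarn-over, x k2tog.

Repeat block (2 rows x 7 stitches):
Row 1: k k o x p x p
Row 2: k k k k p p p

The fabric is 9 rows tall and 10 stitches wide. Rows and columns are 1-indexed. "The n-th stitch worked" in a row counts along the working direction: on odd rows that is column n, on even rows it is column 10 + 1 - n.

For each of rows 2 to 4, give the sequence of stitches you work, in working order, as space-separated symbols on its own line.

Result:
p p p k k k p p p p
k k o x p x p k k o
p p p k k k p p p p

Derivation:
Row 2: chart row 2, WS - tiled (columns 1-10): k k k k p p p k k k; work from column 10 back to 1 with k<->p swapped.
Row 3: chart row 1, RS - tile across columns 1-10 and work as-is.
Row 4: chart row 2, WS - tiled (columns 1-10): k k k k p p p k k k; work from column 10 back to 1 with k<->p swapped.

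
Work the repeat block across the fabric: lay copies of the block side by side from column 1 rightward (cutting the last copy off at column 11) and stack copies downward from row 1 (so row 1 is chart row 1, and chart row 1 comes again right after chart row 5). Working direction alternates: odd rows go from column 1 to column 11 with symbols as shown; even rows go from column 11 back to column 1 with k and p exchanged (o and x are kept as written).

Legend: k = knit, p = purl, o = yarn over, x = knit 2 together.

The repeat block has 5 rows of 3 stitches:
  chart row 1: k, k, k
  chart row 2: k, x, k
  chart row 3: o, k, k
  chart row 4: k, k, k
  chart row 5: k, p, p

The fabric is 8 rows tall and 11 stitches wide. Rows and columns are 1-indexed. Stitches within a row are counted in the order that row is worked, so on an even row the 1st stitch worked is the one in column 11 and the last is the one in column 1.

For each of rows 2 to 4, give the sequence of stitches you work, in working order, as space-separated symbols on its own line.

Row 2: chart row 2, WS - tiled (columns 1-11): k x k k x k k x k k x; work from column 11 back to 1 with k<->p swapped.
Row 3: chart row 3, RS - tile across columns 1-11 and work as-is.
Row 4: chart row 4, WS - tiled (columns 1-11): k k k k k k k k k k k; work from column 11 back to 1 with k<->p swapped.

== ROWS AS WORKED ==
x p p x p p x p p x p
o k k o k k o k k o k
p p p p p p p p p p p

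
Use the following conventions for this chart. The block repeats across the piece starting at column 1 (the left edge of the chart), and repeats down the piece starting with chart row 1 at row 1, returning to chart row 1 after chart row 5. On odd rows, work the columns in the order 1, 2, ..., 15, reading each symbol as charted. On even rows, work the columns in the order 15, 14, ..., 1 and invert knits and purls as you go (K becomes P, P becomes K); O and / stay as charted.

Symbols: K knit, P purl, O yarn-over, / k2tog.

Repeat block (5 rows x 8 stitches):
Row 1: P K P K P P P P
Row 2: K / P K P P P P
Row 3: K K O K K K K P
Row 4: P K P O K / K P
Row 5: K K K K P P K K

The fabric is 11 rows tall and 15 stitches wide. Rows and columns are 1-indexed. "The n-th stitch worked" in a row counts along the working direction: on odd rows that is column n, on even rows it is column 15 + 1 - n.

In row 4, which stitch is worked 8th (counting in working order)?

Row 4: (4-1) mod 5 = 3, so use chart row 4. Even row -> WS.
Chart row 4 tiled across columns 1-15: P K P O K / K P P K P O K / K
Wrong side: read the tiled row from column 15 down to 1 and exchange K with P (leave O, /).
Row 4 as worked: P / P O K P K K P / P O K P K
Stitch 8 in working order -> K

Result:
K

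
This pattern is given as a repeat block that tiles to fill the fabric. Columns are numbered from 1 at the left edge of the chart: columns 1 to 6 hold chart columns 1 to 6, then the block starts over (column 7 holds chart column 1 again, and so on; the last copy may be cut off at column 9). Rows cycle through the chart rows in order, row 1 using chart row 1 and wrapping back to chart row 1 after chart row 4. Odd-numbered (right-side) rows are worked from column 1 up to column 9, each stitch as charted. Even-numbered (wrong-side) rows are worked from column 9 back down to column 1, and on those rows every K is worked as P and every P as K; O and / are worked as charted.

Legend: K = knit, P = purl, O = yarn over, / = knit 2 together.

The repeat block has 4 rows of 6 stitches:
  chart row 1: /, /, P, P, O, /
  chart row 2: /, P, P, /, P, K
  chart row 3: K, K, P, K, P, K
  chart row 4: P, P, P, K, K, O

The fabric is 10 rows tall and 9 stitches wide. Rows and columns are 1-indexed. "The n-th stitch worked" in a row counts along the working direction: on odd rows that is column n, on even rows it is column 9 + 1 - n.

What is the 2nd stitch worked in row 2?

Row 2 uses chart row ((2-1) mod 4)+1 = 2. Row 2 is even, so WS.
Chart row 2 tiled across columns 1-9: / P P / P K / P P
WS: work from column 9 back to column 1 (reverse the tiled row), swapping K<->P (O and / unchanged).
Row 2 as worked: K K / P K / K K /
Counting 2 along the worked row gives K.

Stitch:
K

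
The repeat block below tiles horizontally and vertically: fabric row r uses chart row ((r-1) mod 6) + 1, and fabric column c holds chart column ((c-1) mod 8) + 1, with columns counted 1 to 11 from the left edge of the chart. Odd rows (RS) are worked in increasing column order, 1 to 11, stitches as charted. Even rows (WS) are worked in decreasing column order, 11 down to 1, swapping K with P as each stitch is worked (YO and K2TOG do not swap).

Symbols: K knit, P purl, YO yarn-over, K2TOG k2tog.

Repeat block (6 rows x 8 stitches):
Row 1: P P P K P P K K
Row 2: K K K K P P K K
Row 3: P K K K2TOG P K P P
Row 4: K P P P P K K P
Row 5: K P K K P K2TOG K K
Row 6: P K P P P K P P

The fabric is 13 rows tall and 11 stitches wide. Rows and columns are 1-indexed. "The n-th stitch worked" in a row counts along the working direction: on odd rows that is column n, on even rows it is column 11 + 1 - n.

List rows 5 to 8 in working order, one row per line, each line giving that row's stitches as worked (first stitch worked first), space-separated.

Result:
K P K K P K2TOG K K K P K
K P K K K P K K K P K
P P P K P P K K P P P
P P P P P K K P P P P

Derivation:
Row 5: chart row 5, RS - tile across columns 1-11 and work as-is.
Row 6: chart row 6, WS - tiled (columns 1-11): P K P P P K P P P K P; work from column 11 back to 1 with K<->P swapped.
Row 7: chart row 1, RS - tile across columns 1-11 and work as-is.
Row 8: chart row 2, WS - tiled (columns 1-11): K K K K P P K K K K K; work from column 11 back to 1 with K<->P swapped.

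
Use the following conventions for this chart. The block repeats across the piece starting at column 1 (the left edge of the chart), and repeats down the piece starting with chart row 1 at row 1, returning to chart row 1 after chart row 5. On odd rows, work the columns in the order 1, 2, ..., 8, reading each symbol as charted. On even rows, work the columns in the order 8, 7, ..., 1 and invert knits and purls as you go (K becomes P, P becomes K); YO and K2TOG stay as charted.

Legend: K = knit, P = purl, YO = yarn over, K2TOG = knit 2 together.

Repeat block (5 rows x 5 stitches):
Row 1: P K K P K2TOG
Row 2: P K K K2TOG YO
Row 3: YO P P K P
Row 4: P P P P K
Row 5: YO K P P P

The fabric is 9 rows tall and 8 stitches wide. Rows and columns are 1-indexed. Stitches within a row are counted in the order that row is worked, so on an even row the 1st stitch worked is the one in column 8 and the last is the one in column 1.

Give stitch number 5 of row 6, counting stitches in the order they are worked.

Result:
K

Derivation:
Row 6: (6-1) mod 5 = 0, so use chart row 1. Even row -> WS.
Chart row 1 tiled across columns 1-8: P K K P K2TOG P K K
WS: work from column 8 back to column 1 (reverse the tiled row), swapping K<->P (YO and K2TOG unchanged).
Row 6 as worked: P P K K2TOG K P P K
Counting 5 along the worked row gives K.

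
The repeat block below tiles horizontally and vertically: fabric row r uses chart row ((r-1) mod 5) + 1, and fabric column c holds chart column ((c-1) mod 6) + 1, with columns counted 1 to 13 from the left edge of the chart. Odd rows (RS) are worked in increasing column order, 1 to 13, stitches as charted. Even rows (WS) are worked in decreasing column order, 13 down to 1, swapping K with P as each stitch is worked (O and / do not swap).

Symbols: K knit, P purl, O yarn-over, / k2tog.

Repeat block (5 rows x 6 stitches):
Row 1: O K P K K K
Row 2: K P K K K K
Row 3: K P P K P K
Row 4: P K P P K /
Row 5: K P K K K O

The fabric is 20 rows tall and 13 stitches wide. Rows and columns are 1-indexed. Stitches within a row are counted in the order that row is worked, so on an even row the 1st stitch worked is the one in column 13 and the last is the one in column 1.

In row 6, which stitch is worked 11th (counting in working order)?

== STITCH ==
K

Derivation:
Row 6: (6-1) mod 5 = 0, so use chart row 1. Even row -> WS.
Chart row 1 tiled across columns 1-13: O K P K K K O K P K K K O
WS row: flip the tiled sequence (start at column 13) and apply K<->P; O and / stay.
Row 6 as worked: O P P P K P O P P P K P O
Counting 11 along the worked row gives K.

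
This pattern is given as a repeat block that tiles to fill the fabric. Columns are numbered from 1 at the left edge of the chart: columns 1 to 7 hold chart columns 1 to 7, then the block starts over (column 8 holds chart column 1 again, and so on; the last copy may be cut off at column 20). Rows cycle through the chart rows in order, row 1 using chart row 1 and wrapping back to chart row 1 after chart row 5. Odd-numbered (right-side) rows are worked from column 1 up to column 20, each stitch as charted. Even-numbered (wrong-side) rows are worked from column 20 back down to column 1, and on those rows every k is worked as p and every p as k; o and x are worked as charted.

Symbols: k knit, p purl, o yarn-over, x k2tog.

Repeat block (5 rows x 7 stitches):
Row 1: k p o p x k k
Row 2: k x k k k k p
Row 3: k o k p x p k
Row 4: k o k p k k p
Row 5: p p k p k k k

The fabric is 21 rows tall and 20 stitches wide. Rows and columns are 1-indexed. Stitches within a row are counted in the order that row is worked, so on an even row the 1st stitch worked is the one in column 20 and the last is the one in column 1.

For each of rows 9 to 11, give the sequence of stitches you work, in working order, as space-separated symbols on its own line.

Rows as worked:
k o k p k k p k o k p k k p k o k p k k
p p k p k k p p p k p k k p p p k p k k
k p o p x k k k p o p x k k k p o p x k

Derivation:
Row 9: chart row 4, RS - tile across columns 1-20 and work as-is.
Row 10: chart row 5, WS - tiled (columns 1-20): p p k p k k k p p k p k k k p p k p k k; work from column 20 back to 1 with k<->p swapped.
Row 11: chart row 1, RS - tile across columns 1-20 and work as-is.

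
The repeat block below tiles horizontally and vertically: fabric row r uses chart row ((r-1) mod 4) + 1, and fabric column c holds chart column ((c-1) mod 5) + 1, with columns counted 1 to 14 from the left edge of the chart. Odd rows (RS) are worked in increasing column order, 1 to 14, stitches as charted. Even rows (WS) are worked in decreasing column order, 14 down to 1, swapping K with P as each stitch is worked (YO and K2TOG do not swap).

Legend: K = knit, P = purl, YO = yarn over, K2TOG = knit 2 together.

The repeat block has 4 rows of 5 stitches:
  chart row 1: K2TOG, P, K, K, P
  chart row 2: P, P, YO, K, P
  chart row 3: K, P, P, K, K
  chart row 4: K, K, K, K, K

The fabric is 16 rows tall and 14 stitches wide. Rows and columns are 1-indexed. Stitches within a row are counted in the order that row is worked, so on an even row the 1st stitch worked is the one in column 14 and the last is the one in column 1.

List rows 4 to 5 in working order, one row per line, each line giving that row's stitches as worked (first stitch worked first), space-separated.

Row 4: chart row 4, WS - tiled (columns 1-14): K K K K K K K K K K K K K K; work from column 14 back to 1 with K<->P swapped.
Row 5: chart row 1, RS - tile across columns 1-14 and work as-is.

== ROWS AS WORKED ==
P P P P P P P P P P P P P P
K2TOG P K K P K2TOG P K K P K2TOG P K K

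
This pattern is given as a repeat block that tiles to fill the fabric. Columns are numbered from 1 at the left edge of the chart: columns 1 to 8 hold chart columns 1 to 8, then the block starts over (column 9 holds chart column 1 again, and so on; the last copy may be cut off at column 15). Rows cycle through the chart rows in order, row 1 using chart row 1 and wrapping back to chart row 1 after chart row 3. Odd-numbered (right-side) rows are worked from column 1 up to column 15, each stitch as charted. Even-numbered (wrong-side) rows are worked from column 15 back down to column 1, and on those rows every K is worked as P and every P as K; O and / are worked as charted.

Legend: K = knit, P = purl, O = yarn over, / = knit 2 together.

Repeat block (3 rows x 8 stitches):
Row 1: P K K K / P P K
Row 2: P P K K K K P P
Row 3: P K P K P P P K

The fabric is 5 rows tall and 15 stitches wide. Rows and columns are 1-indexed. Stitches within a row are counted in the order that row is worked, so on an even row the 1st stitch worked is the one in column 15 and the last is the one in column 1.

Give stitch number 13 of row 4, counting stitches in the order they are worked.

Stitch:
P

Derivation:
Row 4: (4-1) mod 3 = 0, so use chart row 1. Even row -> WS.
Chart row 1 tiled across columns 1-15: P K K K / P P K P K K K / P P
WS row: flip the tiled sequence (start at column 15) and apply K<->P; O and / stay.
Row 4 as worked: K K / P P P K P K K / P P P K
The 13th stitch worked is P.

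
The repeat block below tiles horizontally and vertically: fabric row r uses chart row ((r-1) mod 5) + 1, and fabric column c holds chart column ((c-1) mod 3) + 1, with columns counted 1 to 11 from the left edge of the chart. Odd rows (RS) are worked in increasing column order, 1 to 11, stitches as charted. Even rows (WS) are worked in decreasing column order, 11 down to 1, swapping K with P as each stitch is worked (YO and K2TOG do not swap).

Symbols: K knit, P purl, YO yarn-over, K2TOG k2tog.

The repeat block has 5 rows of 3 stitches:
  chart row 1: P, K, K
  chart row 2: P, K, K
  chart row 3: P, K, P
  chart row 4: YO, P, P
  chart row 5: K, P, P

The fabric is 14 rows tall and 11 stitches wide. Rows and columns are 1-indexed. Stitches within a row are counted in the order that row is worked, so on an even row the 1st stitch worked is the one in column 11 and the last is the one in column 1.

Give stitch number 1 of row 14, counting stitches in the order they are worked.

Stitch:
K

Derivation:
For row 14: chart row = ((14-1) mod 5) + 1 = 4; this is a WS (even) row.
Chart row 4 tiled across columns 1-11: YO P P YO P P YO P P YO P
Wrong side: read the tiled row from column 11 down to 1 and exchange K with P (leave YO, K2TOG).
Row 14 as worked: K YO K K YO K K YO K K YO
Counting 1 along the worked row gives K.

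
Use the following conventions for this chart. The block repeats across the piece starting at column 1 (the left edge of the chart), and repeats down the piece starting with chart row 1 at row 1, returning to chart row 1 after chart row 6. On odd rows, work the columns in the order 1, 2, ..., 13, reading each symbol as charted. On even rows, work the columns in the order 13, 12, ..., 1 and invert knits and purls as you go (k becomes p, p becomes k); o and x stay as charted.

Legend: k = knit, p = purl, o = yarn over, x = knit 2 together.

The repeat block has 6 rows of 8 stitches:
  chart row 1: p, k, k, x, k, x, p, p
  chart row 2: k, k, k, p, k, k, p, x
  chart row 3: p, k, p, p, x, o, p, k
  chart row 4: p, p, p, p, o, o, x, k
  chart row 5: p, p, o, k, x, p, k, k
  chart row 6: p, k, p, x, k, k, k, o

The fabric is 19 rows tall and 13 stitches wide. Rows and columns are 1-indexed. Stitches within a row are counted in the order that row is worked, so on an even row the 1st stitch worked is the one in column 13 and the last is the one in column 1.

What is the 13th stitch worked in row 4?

For row 4: chart row = ((4-1) mod 6) + 1 = 4; this is a WS (even) row.
Chart row 4 tiled across columns 1-13: p p p p o o x k p p p p o
Wrong side: read the tiled row from column 13 down to 1 and exchange k with p (leave o, x).
Row 4 as worked: o k k k k p x o o k k k k
The 13th stitch worked is k.

Stitch:
k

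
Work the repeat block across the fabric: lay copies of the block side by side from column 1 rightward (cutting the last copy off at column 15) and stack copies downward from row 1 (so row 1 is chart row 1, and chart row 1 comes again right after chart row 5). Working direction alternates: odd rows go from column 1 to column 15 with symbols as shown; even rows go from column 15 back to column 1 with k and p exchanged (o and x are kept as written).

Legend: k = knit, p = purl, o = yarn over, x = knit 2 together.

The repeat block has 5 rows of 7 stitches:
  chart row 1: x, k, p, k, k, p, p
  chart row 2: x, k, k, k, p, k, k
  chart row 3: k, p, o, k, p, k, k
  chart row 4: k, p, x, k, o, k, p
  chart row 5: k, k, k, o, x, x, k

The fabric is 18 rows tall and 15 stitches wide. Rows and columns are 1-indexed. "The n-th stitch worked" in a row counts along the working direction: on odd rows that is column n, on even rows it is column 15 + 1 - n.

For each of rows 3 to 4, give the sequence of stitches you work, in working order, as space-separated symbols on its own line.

== ROWS AS WORKED ==
k p o k p k k k p o k p k k k
p k p o p x k p k p o p x k p

Derivation:
Row 3: chart row 3, RS - tile across columns 1-15 and work as-is.
Row 4: chart row 4, WS - tiled (columns 1-15): k p x k o k p k p x k o k p k; work from column 15 back to 1 with k<->p swapped.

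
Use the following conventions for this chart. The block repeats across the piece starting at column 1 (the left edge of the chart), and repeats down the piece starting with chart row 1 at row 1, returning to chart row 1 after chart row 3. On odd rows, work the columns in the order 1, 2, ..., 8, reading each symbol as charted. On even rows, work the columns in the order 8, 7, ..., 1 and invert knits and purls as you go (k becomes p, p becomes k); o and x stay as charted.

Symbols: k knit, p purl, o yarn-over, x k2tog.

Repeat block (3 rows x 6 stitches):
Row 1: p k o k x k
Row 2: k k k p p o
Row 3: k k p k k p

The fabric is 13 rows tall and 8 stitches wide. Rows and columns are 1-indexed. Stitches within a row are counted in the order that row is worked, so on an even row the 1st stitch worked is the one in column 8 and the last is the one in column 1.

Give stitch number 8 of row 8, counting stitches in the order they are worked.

Stitch:
p

Derivation:
Row 8 uses chart row ((8-1) mod 3)+1 = 2. Row 8 is even, so WS.
Chart row 2 tiled across columns 1-8: k k k p p o k k
Wrong side: read the tiled row from column 8 down to 1 and exchange k with p (leave o, x).
Row 8 as worked: p p o k k p p p
Counting 8 along the worked row gives p.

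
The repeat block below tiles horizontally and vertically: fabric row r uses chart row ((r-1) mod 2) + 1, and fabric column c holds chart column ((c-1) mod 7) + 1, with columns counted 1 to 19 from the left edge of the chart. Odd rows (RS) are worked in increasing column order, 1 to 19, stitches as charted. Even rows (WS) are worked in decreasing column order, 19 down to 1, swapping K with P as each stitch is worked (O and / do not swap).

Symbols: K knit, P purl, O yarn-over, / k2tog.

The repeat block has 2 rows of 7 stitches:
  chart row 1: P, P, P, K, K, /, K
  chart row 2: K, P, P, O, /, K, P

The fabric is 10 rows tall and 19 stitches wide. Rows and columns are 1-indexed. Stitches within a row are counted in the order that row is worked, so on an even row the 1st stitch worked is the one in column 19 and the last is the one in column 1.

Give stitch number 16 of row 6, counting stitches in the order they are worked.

Row 6 uses chart row ((6-1) mod 2)+1 = 2. Row 6 is even, so WS.
Chart row 2 tiled across columns 1-19: K P P O / K P K P P O / K P K P P O /
WS: work from column 19 back to column 1 (reverse the tiled row), swapping K<->P (O and / unchanged).
Row 6 as worked: / O K K P K P / O K K P K P / O K K P
The 16th stitch worked is O.

== STITCH ==
O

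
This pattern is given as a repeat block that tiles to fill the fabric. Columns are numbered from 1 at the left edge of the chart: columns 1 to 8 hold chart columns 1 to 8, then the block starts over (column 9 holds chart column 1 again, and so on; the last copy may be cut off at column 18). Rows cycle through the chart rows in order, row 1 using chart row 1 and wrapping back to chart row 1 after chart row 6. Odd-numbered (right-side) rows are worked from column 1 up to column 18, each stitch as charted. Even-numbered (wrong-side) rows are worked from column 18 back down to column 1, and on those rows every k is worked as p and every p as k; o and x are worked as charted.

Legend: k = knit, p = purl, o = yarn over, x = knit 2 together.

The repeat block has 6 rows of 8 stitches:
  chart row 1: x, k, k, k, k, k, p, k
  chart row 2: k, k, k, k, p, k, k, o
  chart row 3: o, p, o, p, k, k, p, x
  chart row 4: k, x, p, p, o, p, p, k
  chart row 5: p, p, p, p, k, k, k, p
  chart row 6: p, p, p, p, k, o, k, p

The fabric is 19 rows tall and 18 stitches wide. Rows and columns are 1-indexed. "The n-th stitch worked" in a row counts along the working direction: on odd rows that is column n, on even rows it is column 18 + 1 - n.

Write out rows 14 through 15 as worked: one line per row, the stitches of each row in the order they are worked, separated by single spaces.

Row 14: chart row 2, WS - tiled (columns 1-18): k k k k p k k o k k k k p k k o k k; work from column 18 back to 1 with k<->p swapped.
Row 15: chart row 3, RS - tile across columns 1-18 and work as-is.

== ROWS AS WORKED ==
p p o p p k p p p p o p p k p p p p
o p o p k k p x o p o p k k p x o p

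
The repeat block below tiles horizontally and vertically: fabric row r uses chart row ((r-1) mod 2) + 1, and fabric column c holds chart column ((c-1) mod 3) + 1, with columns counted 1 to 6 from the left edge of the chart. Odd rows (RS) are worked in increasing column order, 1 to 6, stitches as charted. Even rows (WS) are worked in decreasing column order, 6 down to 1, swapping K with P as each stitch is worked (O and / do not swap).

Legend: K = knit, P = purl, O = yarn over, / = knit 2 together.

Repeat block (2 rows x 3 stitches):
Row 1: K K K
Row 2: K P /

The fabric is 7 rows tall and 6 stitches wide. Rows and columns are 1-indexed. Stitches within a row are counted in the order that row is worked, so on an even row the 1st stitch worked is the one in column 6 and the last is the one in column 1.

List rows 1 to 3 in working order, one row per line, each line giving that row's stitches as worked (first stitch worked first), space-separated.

Row 1: chart row 1, RS - tile across columns 1-6 and work as-is.
Row 2: chart row 2, WS - tiled (columns 1-6): K P / K P /; work from column 6 back to 1 with K<->P swapped.
Row 3: chart row 1, RS - tile across columns 1-6 and work as-is.

Rows as worked:
K K K K K K
/ K P / K P
K K K K K K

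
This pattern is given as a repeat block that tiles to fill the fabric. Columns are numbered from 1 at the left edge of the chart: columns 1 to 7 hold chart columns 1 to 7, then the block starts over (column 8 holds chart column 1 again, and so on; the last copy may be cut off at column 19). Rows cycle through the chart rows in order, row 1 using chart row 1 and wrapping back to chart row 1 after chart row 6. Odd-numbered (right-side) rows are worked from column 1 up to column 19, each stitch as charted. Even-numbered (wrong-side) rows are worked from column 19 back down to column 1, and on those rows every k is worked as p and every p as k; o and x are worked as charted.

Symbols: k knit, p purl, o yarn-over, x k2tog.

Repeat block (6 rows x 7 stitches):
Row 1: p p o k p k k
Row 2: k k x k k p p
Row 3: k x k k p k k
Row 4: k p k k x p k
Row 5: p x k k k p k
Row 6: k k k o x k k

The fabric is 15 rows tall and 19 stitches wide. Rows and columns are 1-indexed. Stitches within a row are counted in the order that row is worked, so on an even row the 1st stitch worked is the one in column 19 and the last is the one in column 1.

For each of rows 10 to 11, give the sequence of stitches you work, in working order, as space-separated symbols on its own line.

== ROWS AS WORKED ==
x p p k p p k x p p k p p k x p p k p
p x k k k p k p x k k k p k p x k k k

Derivation:
Row 10: chart row 4, WS - tiled (columns 1-19): k p k k x p k k p k k x p k k p k k x; work from column 19 back to 1 with k<->p swapped.
Row 11: chart row 5, RS - tile across columns 1-19 and work as-is.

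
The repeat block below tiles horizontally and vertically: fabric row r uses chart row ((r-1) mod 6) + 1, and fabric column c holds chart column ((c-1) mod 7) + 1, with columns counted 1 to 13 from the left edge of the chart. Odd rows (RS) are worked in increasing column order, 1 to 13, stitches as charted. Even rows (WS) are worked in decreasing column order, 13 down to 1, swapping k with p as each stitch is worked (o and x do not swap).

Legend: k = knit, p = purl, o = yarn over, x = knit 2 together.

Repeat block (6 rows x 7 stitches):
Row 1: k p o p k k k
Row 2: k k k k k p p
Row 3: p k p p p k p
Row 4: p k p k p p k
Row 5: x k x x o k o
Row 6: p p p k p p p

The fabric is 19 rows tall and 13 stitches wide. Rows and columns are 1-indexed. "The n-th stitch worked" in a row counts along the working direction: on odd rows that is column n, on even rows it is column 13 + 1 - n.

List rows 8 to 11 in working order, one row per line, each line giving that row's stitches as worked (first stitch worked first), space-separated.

== ROWS AS WORKED ==
k p p p p p k k p p p p p
p k p p p k p p k p p p k
k k p k p k p k k p k p k
x k x x o k o x k x x o k

Derivation:
Row 8: chart row 2, WS - tiled (columns 1-13): k k k k k p p k k k k k p; work from column 13 back to 1 with k<->p swapped.
Row 9: chart row 3, RS - tile across columns 1-13 and work as-is.
Row 10: chart row 4, WS - tiled (columns 1-13): p k p k p p k p k p k p p; work from column 13 back to 1 with k<->p swapped.
Row 11: chart row 5, RS - tile across columns 1-13 and work as-is.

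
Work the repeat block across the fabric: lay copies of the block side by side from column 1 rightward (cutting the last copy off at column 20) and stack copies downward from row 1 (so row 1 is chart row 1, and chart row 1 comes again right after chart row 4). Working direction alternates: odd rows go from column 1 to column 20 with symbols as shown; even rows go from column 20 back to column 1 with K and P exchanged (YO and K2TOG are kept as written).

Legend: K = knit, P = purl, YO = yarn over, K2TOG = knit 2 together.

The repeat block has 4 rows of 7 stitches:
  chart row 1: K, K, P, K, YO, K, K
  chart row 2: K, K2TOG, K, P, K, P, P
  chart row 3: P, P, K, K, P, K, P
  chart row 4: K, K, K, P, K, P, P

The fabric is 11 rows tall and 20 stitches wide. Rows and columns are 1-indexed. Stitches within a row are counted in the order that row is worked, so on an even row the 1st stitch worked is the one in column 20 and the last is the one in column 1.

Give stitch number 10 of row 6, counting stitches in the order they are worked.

Row 6 uses chart row ((6-1) mod 4)+1 = 2. Row 6 is even, so WS.
Chart row 2 tiled across columns 1-20: K K2TOG K P K P P K K2TOG K P K P P K K2TOG K P K P
WS row: flip the tiled sequence (start at column 20) and apply K<->P; YO and K2TOG stay.
Row 6 as worked: K P K P K2TOG P K K P K P K2TOG P K K P K P K2TOG P
The 10th stitch worked is K.

Result:
K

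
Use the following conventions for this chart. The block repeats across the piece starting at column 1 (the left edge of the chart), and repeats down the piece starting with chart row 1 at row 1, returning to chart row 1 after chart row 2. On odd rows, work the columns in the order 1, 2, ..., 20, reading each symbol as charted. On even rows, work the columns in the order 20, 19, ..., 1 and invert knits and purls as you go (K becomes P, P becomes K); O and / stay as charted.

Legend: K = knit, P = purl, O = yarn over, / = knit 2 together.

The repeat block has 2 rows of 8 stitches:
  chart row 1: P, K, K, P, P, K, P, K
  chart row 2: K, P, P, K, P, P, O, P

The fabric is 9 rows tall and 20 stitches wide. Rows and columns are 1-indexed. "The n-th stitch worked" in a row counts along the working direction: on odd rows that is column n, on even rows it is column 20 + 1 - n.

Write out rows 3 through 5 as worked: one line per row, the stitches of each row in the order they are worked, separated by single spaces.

== ROWS AS WORKED ==
P K K P P K P K P K K P P K P K P K K P
P K K P K O K K P K K P K O K K P K K P
P K K P P K P K P K K P P K P K P K K P

Derivation:
Row 3: chart row 1, RS - tile across columns 1-20 and work as-is.
Row 4: chart row 2, WS - tiled (columns 1-20): K P P K P P O P K P P K P P O P K P P K; work from column 20 back to 1 with K<->P swapped.
Row 5: chart row 1, RS - tile across columns 1-20 and work as-is.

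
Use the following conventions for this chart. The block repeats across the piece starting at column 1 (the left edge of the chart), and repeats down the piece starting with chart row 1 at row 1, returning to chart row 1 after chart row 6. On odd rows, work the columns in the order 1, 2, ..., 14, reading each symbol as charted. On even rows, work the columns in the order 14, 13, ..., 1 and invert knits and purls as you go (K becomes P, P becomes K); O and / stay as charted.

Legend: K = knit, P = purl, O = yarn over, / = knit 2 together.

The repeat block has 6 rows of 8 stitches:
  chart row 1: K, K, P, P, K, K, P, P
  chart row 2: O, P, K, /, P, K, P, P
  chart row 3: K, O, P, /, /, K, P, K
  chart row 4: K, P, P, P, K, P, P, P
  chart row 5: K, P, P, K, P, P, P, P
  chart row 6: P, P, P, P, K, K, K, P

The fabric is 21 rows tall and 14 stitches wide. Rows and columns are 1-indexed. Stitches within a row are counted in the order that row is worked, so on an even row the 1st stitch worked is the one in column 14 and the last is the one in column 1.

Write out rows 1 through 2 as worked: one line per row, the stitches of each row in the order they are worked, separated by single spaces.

Row 1: chart row 1, RS - tile across columns 1-14 and work as-is.
Row 2: chart row 2, WS - tiled (columns 1-14): O P K / P K P P O P K / P K; work from column 14 back to 1 with K<->P swapped.

== ROWS AS WORKED ==
K K P P K K P P K K P P K K
P K / P K O K K P K / P K O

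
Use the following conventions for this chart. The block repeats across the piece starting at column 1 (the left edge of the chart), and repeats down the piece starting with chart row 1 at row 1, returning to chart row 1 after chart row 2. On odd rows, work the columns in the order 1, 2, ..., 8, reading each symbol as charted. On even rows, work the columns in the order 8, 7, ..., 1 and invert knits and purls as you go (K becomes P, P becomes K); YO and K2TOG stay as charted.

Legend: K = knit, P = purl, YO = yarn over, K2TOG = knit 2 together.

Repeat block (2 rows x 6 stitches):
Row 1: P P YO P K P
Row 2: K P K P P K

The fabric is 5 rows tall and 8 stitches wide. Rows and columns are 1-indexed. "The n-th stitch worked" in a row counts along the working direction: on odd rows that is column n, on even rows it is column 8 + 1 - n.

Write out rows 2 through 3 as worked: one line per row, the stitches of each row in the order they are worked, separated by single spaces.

== ROWS AS WORKED ==
K P P K K P K P
P P YO P K P P P

Derivation:
Row 2: chart row 2, WS - tiled (columns 1-8): K P K P P K K P; work from column 8 back to 1 with K<->P swapped.
Row 3: chart row 1, RS - tile across columns 1-8 and work as-is.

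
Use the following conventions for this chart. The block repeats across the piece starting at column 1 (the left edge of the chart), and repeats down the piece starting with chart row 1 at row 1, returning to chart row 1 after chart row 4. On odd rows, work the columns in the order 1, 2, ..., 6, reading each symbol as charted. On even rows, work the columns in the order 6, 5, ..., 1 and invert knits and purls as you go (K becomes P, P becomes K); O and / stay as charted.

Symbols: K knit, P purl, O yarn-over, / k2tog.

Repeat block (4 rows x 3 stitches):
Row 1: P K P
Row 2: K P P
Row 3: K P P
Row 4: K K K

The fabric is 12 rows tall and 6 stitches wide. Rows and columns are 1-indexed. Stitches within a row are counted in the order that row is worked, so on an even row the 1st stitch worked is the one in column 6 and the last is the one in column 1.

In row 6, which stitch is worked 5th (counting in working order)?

Row 6 uses chart row ((6-1) mod 4)+1 = 2. Row 6 is even, so WS.
Chart row 2 tiled across columns 1-6: K P P K P P
WS row: flip the tiled sequence (start at column 6) and apply K<->P; O and / stay.
Row 6 as worked: K K P K K P
The 5th stitch worked is K.

== STITCH ==
K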